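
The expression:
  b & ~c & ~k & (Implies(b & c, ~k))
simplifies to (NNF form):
b & ~c & ~k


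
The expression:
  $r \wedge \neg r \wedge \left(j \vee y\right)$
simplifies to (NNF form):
$\text{False}$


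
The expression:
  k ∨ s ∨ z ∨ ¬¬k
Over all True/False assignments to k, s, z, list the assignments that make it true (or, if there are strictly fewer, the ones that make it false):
is false only for:
  k=False, s=False, z=False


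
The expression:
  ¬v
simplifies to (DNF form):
¬v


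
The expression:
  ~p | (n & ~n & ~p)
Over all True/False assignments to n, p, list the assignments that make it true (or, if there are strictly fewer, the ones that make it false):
is true only for:
  n=False, p=False;
  n=True, p=False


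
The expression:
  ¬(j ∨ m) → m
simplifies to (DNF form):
j ∨ m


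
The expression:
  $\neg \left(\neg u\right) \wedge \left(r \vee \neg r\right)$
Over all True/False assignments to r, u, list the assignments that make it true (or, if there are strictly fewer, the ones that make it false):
is true only for:
  r=False, u=True;
  r=True, u=True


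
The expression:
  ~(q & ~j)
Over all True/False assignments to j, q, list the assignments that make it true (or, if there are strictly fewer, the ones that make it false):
is false only for:
  j=False, q=True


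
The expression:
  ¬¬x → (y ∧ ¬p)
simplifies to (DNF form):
(y ∧ ¬p) ∨ ¬x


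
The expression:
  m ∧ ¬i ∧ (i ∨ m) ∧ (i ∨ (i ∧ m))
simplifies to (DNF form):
False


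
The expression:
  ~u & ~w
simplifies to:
~u & ~w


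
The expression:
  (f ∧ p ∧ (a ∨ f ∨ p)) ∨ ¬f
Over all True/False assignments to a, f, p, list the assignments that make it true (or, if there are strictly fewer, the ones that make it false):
is false only for:
  a=False, f=True, p=False;
  a=True, f=True, p=False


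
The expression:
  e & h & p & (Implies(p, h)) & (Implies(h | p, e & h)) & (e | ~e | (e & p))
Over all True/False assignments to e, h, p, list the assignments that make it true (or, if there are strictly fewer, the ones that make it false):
is true only for:
  e=True, h=True, p=True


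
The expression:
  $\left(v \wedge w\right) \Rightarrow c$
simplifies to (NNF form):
$c \vee \neg v \vee \neg w$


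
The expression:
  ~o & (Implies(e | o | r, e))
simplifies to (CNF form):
~o & (e | ~r)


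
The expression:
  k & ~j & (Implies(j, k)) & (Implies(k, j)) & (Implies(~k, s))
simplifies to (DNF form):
False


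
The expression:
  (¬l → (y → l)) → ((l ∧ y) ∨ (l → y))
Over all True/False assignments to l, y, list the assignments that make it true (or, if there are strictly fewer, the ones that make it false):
is false only for:
  l=True, y=False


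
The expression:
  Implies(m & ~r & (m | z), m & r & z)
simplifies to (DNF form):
r | ~m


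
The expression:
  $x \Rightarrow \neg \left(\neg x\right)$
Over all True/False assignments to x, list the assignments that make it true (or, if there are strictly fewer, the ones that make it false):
is always true.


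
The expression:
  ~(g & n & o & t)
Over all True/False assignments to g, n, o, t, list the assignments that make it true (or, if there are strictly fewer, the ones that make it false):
is false only for:
  g=True, n=True, o=True, t=True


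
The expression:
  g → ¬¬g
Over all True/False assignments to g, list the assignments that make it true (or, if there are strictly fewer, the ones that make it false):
is always true.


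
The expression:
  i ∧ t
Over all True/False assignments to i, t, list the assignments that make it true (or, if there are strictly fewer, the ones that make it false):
is true only for:
  i=True, t=True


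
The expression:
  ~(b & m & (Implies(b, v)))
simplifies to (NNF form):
~b | ~m | ~v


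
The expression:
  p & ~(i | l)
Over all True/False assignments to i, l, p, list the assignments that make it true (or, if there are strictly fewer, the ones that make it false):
is true only for:
  i=False, l=False, p=True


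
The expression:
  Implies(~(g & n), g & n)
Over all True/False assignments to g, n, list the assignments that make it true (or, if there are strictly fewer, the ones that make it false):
is true only for:
  g=True, n=True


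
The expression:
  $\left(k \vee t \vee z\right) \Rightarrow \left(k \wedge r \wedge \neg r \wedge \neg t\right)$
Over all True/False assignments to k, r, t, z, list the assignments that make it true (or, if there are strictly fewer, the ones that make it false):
is true only for:
  k=False, r=False, t=False, z=False;
  k=False, r=True, t=False, z=False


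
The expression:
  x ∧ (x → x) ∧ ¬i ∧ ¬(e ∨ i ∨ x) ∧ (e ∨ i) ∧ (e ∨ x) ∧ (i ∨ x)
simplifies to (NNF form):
False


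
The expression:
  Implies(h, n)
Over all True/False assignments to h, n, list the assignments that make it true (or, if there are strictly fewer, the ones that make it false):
is false only for:
  h=True, n=False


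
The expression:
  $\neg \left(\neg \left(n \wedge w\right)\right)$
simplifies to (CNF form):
$n \wedge w$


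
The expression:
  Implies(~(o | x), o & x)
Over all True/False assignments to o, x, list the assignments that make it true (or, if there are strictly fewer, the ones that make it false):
is false only for:
  o=False, x=False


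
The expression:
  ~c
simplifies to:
~c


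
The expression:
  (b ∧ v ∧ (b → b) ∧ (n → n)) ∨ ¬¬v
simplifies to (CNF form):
v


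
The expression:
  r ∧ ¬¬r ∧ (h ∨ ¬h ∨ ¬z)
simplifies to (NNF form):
r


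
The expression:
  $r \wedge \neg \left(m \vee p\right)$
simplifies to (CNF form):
$r \wedge \neg m \wedge \neg p$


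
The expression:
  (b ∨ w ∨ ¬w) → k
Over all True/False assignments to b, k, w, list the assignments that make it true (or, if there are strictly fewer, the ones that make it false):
is true only for:
  b=False, k=True, w=False;
  b=False, k=True, w=True;
  b=True, k=True, w=False;
  b=True, k=True, w=True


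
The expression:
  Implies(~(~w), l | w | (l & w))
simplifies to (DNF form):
True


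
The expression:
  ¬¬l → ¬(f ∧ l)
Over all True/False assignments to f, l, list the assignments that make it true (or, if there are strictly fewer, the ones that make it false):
is false only for:
  f=True, l=True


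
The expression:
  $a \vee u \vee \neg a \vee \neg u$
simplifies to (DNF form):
$\text{True}$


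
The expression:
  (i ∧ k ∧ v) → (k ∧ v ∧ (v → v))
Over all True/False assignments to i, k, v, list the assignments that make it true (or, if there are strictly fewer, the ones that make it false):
is always true.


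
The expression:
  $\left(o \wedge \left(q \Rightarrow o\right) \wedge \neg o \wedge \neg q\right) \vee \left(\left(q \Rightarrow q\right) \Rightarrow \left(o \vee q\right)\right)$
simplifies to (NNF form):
$o \vee q$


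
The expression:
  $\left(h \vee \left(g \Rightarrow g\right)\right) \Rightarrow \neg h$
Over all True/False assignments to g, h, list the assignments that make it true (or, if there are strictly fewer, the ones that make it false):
is true only for:
  g=False, h=False;
  g=True, h=False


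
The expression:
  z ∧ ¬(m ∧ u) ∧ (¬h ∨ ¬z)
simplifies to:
z ∧ ¬h ∧ (¬m ∨ ¬u)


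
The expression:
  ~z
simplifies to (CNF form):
~z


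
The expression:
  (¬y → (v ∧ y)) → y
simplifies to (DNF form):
True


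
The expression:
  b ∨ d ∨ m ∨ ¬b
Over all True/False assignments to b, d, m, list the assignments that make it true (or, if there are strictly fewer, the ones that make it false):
is always true.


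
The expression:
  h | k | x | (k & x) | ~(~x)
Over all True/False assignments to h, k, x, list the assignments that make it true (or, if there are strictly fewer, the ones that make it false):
is false only for:
  h=False, k=False, x=False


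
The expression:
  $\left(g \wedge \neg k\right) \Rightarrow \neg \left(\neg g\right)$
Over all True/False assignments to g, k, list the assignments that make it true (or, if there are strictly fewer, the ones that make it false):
is always true.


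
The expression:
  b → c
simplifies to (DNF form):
c ∨ ¬b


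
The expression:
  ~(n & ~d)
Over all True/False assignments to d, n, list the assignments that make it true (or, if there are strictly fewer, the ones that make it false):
is false only for:
  d=False, n=True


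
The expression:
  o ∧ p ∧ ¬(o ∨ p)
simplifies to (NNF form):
False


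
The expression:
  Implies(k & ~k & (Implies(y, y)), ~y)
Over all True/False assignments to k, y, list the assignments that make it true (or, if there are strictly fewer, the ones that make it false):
is always true.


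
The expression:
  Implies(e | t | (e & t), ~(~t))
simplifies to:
t | ~e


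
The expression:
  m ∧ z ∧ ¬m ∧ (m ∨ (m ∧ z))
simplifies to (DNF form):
False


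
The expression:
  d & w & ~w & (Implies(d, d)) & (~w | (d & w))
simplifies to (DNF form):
False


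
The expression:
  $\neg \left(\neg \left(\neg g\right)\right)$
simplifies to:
$\neg g$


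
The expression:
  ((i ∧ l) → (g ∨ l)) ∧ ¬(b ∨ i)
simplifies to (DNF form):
¬b ∧ ¬i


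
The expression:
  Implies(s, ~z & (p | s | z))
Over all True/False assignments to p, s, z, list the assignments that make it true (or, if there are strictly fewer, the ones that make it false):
is false only for:
  p=False, s=True, z=True;
  p=True, s=True, z=True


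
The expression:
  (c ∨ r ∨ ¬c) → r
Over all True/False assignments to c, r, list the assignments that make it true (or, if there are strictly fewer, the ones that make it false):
is true only for:
  c=False, r=True;
  c=True, r=True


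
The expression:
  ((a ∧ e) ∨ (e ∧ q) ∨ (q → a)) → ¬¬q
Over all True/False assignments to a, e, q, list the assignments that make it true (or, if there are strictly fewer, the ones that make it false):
is true only for:
  a=False, e=False, q=True;
  a=False, e=True, q=True;
  a=True, e=False, q=True;
  a=True, e=True, q=True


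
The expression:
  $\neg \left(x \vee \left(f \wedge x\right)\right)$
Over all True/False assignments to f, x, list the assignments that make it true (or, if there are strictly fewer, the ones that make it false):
is true only for:
  f=False, x=False;
  f=True, x=False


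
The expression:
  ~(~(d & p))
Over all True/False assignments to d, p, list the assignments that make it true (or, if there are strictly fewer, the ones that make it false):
is true only for:
  d=True, p=True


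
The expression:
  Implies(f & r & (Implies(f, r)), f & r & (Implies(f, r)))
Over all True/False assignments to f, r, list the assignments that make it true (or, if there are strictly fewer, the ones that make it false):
is always true.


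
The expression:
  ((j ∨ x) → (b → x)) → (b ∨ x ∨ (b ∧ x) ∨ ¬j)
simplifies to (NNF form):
b ∨ x ∨ ¬j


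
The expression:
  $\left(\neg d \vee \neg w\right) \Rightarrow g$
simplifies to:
$g \vee \left(d \wedge w\right)$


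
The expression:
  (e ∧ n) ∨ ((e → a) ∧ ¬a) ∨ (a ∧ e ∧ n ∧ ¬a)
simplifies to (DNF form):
(e ∧ n) ∨ (¬a ∧ ¬e)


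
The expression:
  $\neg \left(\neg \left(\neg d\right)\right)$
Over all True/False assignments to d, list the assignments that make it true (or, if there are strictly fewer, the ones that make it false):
is true only for:
  d=False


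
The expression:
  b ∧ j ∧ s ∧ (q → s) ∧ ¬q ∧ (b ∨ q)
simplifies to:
b ∧ j ∧ s ∧ ¬q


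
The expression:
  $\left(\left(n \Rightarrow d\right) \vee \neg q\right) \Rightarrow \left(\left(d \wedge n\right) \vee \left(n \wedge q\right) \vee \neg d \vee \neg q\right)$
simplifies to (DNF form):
$n \vee \neg d \vee \neg q$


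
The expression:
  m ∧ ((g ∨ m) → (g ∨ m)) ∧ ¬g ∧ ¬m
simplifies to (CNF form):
False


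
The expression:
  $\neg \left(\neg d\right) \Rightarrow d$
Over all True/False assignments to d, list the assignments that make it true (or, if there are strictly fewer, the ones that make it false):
is always true.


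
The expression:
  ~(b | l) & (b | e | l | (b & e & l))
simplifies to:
e & ~b & ~l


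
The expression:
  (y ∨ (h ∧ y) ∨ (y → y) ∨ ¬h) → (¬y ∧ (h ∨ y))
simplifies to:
h ∧ ¬y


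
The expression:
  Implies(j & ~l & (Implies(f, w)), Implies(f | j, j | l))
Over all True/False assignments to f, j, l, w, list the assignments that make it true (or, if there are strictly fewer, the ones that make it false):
is always true.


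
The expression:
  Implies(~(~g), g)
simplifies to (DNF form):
True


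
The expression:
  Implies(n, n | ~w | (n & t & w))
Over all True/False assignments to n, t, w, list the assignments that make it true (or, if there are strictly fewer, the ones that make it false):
is always true.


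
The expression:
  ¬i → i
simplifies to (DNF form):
i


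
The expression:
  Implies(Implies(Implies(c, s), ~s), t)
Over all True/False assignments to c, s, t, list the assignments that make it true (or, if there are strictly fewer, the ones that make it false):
is false only for:
  c=False, s=False, t=False;
  c=True, s=False, t=False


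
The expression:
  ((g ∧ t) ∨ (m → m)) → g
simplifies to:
g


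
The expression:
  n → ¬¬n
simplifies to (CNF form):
True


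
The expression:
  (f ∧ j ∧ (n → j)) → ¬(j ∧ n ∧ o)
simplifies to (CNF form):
¬f ∨ ¬j ∨ ¬n ∨ ¬o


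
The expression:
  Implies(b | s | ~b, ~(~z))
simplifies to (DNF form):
z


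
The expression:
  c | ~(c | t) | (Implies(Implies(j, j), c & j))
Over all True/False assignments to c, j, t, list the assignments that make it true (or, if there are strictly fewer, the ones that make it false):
is false only for:
  c=False, j=False, t=True;
  c=False, j=True, t=True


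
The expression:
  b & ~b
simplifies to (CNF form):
False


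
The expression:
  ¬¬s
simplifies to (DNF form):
s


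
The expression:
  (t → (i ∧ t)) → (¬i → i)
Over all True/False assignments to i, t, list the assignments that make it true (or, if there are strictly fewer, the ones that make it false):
is false only for:
  i=False, t=False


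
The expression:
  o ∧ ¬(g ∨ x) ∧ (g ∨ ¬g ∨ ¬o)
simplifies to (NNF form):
o ∧ ¬g ∧ ¬x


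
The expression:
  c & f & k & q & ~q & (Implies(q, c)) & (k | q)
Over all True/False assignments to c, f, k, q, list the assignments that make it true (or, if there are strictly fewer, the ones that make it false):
is never true.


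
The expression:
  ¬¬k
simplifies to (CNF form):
k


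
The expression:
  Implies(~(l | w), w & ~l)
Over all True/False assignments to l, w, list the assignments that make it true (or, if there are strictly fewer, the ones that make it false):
is false only for:
  l=False, w=False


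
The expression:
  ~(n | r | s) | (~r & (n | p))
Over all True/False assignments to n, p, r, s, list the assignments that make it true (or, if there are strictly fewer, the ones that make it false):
is true only for:
  n=False, p=False, r=False, s=False;
  n=False, p=True, r=False, s=False;
  n=False, p=True, r=False, s=True;
  n=True, p=False, r=False, s=False;
  n=True, p=False, r=False, s=True;
  n=True, p=True, r=False, s=False;
  n=True, p=True, r=False, s=True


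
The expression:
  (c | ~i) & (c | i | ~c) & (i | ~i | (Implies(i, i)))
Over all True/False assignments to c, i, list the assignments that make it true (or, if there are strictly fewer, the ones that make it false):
is false only for:
  c=False, i=True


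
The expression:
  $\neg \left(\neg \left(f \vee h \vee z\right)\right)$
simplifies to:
$f \vee h \vee z$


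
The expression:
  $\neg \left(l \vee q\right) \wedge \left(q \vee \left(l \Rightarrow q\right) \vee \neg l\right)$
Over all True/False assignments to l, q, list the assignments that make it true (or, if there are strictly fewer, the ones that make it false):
is true only for:
  l=False, q=False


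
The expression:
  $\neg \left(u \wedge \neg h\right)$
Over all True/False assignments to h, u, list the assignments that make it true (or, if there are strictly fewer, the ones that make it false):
is false only for:
  h=False, u=True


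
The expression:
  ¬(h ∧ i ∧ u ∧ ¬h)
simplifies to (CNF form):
True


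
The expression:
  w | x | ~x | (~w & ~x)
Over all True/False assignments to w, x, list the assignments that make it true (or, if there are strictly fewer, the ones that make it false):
is always true.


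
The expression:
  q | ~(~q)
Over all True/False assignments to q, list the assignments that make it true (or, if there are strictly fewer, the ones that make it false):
is true only for:
  q=True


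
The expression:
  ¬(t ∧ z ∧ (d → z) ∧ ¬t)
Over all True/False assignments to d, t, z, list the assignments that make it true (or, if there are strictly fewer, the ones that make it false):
is always true.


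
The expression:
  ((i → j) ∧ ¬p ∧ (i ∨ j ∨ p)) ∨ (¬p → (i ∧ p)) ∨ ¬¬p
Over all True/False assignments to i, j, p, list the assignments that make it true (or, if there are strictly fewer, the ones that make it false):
is false only for:
  i=False, j=False, p=False;
  i=True, j=False, p=False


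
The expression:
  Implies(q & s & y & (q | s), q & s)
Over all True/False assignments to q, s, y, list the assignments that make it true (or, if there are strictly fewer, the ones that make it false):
is always true.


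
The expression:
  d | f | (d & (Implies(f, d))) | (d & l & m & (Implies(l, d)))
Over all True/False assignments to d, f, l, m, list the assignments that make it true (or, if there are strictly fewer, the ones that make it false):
is false only for:
  d=False, f=False, l=False, m=False;
  d=False, f=False, l=False, m=True;
  d=False, f=False, l=True, m=False;
  d=False, f=False, l=True, m=True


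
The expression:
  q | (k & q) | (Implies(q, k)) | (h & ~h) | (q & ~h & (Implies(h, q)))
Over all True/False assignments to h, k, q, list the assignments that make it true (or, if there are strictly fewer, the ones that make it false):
is always true.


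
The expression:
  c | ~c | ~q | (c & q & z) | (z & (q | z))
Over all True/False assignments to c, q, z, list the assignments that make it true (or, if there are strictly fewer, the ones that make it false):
is always true.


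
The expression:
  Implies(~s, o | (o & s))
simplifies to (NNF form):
o | s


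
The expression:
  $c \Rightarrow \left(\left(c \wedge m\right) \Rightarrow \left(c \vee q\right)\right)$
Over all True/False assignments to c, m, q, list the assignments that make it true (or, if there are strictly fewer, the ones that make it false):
is always true.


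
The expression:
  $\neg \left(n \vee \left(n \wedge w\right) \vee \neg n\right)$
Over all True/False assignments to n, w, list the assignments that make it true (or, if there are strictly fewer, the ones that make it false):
is never true.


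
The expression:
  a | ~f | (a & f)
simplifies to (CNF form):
a | ~f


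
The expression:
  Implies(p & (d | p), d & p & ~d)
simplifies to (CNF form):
~p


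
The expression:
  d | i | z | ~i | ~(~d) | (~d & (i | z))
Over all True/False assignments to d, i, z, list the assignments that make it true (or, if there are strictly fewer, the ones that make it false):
is always true.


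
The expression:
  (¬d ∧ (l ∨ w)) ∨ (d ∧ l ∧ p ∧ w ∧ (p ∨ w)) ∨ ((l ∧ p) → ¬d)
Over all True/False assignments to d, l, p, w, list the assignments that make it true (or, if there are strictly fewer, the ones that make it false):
is false only for:
  d=True, l=True, p=True, w=False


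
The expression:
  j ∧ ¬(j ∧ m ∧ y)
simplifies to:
j ∧ (¬m ∨ ¬y)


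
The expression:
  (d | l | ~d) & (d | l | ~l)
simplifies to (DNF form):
True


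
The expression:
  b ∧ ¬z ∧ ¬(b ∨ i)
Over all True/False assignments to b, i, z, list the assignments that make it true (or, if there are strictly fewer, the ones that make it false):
is never true.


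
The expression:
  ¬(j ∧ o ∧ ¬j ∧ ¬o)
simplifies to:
True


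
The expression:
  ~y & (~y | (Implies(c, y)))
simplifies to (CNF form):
~y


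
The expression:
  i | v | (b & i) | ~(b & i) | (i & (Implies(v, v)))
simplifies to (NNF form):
True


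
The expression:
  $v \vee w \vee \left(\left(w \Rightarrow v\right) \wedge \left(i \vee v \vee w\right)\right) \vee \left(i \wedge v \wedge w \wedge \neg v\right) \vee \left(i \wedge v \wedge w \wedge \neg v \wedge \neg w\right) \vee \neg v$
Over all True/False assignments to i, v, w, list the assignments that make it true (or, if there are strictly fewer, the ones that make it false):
is always true.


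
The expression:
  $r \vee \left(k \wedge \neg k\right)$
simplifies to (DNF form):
$r$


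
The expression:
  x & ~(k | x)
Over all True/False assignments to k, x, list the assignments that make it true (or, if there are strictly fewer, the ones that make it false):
is never true.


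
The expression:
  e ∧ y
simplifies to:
e ∧ y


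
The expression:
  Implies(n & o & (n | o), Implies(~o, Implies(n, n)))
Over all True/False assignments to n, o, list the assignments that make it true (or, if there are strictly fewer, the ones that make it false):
is always true.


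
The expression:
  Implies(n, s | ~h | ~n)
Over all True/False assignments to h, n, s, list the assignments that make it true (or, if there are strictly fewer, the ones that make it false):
is false only for:
  h=True, n=True, s=False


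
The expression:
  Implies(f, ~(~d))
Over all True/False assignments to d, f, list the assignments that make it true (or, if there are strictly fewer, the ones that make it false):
is false only for:
  d=False, f=True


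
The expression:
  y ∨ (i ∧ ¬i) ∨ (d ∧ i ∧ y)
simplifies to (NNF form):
y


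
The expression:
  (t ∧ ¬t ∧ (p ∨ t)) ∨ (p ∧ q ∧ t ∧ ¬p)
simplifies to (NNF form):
False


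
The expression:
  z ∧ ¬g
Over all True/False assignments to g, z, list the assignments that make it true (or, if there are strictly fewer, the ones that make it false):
is true only for:
  g=False, z=True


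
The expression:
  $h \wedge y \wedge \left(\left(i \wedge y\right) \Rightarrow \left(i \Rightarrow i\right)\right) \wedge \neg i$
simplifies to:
$h \wedge y \wedge \neg i$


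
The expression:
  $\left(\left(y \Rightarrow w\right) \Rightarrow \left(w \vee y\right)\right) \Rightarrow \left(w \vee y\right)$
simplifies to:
$\text{True}$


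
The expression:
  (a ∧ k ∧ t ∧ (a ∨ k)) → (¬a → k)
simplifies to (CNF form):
True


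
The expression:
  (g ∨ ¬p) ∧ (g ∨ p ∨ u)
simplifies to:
g ∨ (u ∧ ¬p)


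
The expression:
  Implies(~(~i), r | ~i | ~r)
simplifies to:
True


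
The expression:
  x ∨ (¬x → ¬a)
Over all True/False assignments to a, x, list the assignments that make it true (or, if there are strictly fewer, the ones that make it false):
is false only for:
  a=True, x=False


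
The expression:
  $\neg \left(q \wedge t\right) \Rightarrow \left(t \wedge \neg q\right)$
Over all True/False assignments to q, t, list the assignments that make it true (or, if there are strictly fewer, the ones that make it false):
is true only for:
  q=False, t=True;
  q=True, t=True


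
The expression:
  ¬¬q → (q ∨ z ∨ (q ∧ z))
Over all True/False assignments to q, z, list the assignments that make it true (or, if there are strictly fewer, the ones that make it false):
is always true.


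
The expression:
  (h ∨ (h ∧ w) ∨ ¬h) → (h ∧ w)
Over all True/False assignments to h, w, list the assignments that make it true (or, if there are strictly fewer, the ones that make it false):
is true only for:
  h=True, w=True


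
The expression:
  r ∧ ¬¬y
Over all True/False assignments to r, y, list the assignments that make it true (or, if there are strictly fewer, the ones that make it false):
is true only for:
  r=True, y=True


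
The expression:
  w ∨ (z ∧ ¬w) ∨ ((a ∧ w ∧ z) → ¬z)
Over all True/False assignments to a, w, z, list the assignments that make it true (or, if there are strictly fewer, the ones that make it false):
is always true.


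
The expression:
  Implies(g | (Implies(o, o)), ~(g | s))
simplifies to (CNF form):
~g & ~s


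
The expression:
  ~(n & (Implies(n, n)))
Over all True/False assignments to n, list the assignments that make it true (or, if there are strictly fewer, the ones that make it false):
is true only for:
  n=False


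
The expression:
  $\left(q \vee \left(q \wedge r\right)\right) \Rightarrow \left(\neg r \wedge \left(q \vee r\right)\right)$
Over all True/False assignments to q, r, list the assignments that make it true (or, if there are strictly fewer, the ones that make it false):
is false only for:
  q=True, r=True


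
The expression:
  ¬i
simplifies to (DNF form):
¬i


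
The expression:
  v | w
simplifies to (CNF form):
v | w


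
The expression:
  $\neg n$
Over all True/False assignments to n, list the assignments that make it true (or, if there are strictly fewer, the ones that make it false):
is true only for:
  n=False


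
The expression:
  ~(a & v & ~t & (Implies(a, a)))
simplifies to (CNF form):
t | ~a | ~v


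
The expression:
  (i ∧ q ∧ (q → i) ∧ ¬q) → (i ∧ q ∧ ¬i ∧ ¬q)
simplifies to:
True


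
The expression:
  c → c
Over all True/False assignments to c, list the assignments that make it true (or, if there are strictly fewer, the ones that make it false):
is always true.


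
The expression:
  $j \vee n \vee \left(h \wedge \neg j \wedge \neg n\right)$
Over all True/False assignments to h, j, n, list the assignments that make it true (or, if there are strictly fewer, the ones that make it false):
is false only for:
  h=False, j=False, n=False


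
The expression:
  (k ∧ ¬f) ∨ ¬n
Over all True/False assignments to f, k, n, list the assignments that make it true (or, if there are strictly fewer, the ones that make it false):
is false only for:
  f=False, k=False, n=True;
  f=True, k=False, n=True;
  f=True, k=True, n=True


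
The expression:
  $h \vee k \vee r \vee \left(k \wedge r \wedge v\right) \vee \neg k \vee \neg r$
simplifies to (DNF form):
$\text{True}$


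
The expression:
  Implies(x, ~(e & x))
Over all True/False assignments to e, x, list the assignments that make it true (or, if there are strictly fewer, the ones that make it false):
is false only for:
  e=True, x=True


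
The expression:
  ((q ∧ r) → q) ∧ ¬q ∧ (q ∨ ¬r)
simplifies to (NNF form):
¬q ∧ ¬r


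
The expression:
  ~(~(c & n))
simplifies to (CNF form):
c & n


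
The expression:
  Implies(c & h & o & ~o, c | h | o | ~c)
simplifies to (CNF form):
True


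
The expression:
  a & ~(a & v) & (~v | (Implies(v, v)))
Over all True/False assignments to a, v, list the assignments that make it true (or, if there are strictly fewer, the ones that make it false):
is true only for:
  a=True, v=False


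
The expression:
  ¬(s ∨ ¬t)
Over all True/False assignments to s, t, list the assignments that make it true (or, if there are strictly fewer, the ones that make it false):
is true only for:
  s=False, t=True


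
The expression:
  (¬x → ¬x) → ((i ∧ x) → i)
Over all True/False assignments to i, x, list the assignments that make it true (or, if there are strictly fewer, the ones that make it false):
is always true.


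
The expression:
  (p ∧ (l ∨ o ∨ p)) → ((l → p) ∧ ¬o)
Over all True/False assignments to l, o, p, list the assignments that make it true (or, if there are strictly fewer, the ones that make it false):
is false only for:
  l=False, o=True, p=True;
  l=True, o=True, p=True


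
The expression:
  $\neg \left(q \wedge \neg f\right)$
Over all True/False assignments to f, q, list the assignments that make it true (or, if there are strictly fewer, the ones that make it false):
is false only for:
  f=False, q=True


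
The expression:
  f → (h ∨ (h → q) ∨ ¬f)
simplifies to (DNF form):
True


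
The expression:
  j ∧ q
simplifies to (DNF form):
j ∧ q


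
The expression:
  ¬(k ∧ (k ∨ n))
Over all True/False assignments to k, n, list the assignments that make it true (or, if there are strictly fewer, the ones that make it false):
is true only for:
  k=False, n=False;
  k=False, n=True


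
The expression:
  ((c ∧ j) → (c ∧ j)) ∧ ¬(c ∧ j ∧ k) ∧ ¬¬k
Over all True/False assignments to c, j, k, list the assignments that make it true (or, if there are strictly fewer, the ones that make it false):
is true only for:
  c=False, j=False, k=True;
  c=False, j=True, k=True;
  c=True, j=False, k=True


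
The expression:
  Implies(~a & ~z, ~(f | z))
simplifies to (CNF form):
a | z | ~f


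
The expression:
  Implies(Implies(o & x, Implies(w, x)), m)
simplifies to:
m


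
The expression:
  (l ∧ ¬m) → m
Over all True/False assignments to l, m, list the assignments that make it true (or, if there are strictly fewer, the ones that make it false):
is false only for:
  l=True, m=False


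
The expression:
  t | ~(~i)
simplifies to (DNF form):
i | t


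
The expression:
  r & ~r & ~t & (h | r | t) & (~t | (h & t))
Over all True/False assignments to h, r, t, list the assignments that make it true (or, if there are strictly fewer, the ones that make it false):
is never true.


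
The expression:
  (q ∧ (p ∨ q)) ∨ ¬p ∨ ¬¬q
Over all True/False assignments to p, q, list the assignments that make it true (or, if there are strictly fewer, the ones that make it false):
is false only for:
  p=True, q=False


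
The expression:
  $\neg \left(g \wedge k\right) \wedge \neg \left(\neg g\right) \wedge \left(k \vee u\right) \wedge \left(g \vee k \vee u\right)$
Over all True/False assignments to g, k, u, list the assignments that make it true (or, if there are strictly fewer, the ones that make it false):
is true only for:
  g=True, k=False, u=True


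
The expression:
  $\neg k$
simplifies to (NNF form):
$\neg k$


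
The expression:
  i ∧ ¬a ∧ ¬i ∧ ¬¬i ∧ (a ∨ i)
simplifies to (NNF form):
False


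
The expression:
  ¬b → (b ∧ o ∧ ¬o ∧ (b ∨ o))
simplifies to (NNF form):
b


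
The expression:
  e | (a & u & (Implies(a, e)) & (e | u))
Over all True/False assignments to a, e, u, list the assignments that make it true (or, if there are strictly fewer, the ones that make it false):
is true only for:
  a=False, e=True, u=False;
  a=False, e=True, u=True;
  a=True, e=True, u=False;
  a=True, e=True, u=True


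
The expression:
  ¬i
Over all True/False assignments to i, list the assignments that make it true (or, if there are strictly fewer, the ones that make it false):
is true only for:
  i=False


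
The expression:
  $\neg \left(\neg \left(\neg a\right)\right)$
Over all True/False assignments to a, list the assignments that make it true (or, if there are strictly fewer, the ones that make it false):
is true only for:
  a=False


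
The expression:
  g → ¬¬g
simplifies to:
True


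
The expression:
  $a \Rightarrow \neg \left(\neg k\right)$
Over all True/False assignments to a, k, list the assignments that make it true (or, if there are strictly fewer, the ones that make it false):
is false only for:
  a=True, k=False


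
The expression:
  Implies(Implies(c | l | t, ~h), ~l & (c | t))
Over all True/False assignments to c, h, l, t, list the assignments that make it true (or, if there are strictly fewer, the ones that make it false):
is false only for:
  c=False, h=False, l=False, t=False;
  c=False, h=False, l=True, t=False;
  c=False, h=False, l=True, t=True;
  c=False, h=True, l=False, t=False;
  c=True, h=False, l=True, t=False;
  c=True, h=False, l=True, t=True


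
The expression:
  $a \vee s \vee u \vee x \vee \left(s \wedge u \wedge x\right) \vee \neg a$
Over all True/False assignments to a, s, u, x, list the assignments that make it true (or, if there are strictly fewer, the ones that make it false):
is always true.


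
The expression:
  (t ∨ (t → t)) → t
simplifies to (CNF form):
t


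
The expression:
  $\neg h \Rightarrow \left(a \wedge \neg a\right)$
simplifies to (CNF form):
$h$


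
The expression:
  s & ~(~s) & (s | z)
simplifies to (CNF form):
s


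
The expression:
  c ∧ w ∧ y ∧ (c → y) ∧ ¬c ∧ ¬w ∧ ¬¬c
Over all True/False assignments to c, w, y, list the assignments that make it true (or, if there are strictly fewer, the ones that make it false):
is never true.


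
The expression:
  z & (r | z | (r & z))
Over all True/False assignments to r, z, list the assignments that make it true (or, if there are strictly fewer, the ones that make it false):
is true only for:
  r=False, z=True;
  r=True, z=True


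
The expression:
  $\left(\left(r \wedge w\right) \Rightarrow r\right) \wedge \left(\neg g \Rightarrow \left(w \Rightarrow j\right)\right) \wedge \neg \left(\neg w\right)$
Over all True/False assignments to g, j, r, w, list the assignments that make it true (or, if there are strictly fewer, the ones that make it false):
is true only for:
  g=False, j=True, r=False, w=True;
  g=False, j=True, r=True, w=True;
  g=True, j=False, r=False, w=True;
  g=True, j=False, r=True, w=True;
  g=True, j=True, r=False, w=True;
  g=True, j=True, r=True, w=True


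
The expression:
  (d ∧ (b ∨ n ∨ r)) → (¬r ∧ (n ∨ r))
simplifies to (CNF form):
(¬d ∨ ¬r) ∧ (n ∨ ¬b ∨ ¬d)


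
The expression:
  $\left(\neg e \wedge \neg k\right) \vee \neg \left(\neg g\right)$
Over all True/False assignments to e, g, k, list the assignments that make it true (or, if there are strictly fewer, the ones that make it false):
is false only for:
  e=False, g=False, k=True;
  e=True, g=False, k=False;
  e=True, g=False, k=True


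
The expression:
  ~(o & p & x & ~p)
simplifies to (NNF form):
True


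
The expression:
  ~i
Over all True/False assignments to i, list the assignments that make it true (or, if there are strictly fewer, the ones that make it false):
is true only for:
  i=False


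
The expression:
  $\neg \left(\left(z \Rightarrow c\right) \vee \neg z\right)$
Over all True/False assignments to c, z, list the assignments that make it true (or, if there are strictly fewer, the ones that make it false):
is true only for:
  c=False, z=True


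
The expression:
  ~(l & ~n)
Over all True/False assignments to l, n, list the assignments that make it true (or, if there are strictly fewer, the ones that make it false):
is false only for:
  l=True, n=False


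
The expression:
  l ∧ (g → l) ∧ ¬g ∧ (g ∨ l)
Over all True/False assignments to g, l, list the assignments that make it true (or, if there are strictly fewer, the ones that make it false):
is true only for:
  g=False, l=True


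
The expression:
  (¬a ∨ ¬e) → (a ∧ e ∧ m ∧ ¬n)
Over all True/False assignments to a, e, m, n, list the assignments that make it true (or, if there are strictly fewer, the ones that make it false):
is true only for:
  a=True, e=True, m=False, n=False;
  a=True, e=True, m=False, n=True;
  a=True, e=True, m=True, n=False;
  a=True, e=True, m=True, n=True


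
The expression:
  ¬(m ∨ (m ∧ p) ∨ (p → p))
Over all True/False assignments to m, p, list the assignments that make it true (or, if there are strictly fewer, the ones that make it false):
is never true.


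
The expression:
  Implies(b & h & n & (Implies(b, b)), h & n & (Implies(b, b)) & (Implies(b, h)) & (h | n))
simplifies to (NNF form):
True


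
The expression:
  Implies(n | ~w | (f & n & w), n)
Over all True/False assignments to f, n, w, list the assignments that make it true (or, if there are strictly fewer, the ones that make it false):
is false only for:
  f=False, n=False, w=False;
  f=True, n=False, w=False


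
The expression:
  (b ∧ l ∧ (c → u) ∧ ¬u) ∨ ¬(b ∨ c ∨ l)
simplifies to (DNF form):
(¬b ∧ ¬c ∧ ¬l) ∨ (b ∧ l ∧ ¬c ∧ ¬u)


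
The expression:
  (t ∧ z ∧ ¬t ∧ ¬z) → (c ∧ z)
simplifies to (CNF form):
True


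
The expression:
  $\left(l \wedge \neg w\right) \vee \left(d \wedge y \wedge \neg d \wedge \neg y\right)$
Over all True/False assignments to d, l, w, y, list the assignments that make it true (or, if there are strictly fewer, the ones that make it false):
is true only for:
  d=False, l=True, w=False, y=False;
  d=False, l=True, w=False, y=True;
  d=True, l=True, w=False, y=False;
  d=True, l=True, w=False, y=True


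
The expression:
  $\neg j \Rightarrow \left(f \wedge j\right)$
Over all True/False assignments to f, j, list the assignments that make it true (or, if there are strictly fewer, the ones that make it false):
is true only for:
  f=False, j=True;
  f=True, j=True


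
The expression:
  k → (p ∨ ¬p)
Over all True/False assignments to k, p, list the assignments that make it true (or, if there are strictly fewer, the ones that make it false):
is always true.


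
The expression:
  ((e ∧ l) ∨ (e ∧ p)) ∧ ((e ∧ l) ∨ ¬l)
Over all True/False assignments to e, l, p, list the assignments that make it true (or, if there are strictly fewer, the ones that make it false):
is true only for:
  e=True, l=False, p=True;
  e=True, l=True, p=False;
  e=True, l=True, p=True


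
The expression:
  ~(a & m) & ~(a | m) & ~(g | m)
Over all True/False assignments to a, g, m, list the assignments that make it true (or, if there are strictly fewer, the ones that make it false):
is true only for:
  a=False, g=False, m=False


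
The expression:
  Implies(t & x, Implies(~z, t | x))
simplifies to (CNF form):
True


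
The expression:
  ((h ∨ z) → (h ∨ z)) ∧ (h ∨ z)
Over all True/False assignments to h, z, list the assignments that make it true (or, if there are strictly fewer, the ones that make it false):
is false only for:
  h=False, z=False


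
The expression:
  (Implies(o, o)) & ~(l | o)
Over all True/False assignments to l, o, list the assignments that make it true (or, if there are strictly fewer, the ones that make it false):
is true only for:
  l=False, o=False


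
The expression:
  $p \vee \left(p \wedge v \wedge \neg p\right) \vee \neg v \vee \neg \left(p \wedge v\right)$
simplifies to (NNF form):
$\text{True}$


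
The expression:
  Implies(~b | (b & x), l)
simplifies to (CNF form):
(b | l) & (l | ~x)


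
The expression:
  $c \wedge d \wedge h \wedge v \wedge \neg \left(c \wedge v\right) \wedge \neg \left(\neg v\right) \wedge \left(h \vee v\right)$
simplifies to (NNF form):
$\text{False}$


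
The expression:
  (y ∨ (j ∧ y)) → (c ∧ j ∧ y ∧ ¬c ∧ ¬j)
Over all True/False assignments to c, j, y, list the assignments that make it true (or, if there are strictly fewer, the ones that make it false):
is true only for:
  c=False, j=False, y=False;
  c=False, j=True, y=False;
  c=True, j=False, y=False;
  c=True, j=True, y=False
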